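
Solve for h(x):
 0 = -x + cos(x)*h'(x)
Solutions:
 h(x) = C1 + Integral(x/cos(x), x)


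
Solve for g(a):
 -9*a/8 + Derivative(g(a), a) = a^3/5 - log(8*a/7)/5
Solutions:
 g(a) = C1 + a^4/20 + 9*a^2/16 - a*log(a)/5 - 3*a*log(2)/5 + a/5 + a*log(7)/5


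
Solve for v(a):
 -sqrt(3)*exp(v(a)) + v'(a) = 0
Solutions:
 v(a) = log(-1/(C1 + sqrt(3)*a))


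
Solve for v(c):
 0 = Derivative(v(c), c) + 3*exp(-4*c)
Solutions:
 v(c) = C1 + 3*exp(-4*c)/4


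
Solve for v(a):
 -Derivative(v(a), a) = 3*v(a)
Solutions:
 v(a) = C1*exp(-3*a)


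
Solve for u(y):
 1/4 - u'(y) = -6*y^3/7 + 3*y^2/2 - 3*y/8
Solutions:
 u(y) = C1 + 3*y^4/14 - y^3/2 + 3*y^2/16 + y/4


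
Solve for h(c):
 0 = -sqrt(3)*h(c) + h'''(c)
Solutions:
 h(c) = C3*exp(3^(1/6)*c) + (C1*sin(3^(2/3)*c/2) + C2*cos(3^(2/3)*c/2))*exp(-3^(1/6)*c/2)


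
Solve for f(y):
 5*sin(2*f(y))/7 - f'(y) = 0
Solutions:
 -5*y/7 + log(cos(2*f(y)) - 1)/4 - log(cos(2*f(y)) + 1)/4 = C1


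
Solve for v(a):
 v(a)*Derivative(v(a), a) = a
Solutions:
 v(a) = -sqrt(C1 + a^2)
 v(a) = sqrt(C1 + a^2)


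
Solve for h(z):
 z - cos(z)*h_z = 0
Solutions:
 h(z) = C1 + Integral(z/cos(z), z)


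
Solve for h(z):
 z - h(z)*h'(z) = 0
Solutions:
 h(z) = -sqrt(C1 + z^2)
 h(z) = sqrt(C1 + z^2)


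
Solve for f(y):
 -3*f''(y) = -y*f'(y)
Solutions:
 f(y) = C1 + C2*erfi(sqrt(6)*y/6)


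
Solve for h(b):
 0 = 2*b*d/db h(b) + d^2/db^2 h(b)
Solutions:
 h(b) = C1 + C2*erf(b)


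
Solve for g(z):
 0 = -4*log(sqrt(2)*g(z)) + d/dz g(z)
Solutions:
 -Integral(1/(2*log(_y) + log(2)), (_y, g(z)))/2 = C1 - z


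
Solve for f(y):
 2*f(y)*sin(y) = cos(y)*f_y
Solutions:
 f(y) = C1/cos(y)^2


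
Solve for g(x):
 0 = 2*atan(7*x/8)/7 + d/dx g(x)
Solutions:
 g(x) = C1 - 2*x*atan(7*x/8)/7 + 8*log(49*x^2 + 64)/49


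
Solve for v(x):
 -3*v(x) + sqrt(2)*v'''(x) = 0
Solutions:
 v(x) = C3*exp(2^(5/6)*3^(1/3)*x/2) + (C1*sin(6^(5/6)*x/4) + C2*cos(6^(5/6)*x/4))*exp(-2^(5/6)*3^(1/3)*x/4)


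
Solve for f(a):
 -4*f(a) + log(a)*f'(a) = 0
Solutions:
 f(a) = C1*exp(4*li(a))


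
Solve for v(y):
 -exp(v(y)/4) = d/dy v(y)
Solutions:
 v(y) = 4*log(1/(C1 + y)) + 8*log(2)


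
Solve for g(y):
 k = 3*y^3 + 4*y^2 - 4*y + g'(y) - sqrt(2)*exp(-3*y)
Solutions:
 g(y) = C1 + k*y - 3*y^4/4 - 4*y^3/3 + 2*y^2 - sqrt(2)*exp(-3*y)/3


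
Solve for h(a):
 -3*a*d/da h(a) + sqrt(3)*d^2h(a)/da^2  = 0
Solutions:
 h(a) = C1 + C2*erfi(sqrt(2)*3^(1/4)*a/2)


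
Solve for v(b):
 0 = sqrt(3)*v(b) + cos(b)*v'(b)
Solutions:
 v(b) = C1*(sin(b) - 1)^(sqrt(3)/2)/(sin(b) + 1)^(sqrt(3)/2)


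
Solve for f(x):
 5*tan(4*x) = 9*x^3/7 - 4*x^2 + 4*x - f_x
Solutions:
 f(x) = C1 + 9*x^4/28 - 4*x^3/3 + 2*x^2 + 5*log(cos(4*x))/4


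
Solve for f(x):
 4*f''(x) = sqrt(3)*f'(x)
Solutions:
 f(x) = C1 + C2*exp(sqrt(3)*x/4)


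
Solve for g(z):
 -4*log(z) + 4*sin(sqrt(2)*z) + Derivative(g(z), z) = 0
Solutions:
 g(z) = C1 + 4*z*log(z) - 4*z + 2*sqrt(2)*cos(sqrt(2)*z)


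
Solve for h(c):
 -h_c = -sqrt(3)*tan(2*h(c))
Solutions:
 h(c) = -asin(C1*exp(2*sqrt(3)*c))/2 + pi/2
 h(c) = asin(C1*exp(2*sqrt(3)*c))/2


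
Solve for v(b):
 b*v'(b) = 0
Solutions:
 v(b) = C1


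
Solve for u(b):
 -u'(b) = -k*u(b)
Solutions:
 u(b) = C1*exp(b*k)


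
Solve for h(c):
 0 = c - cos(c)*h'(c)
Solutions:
 h(c) = C1 + Integral(c/cos(c), c)


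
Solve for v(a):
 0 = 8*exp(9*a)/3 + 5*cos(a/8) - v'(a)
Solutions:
 v(a) = C1 + 8*exp(9*a)/27 + 40*sin(a/8)


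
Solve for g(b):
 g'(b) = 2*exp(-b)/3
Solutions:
 g(b) = C1 - 2*exp(-b)/3


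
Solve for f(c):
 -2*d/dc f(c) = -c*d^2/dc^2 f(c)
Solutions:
 f(c) = C1 + C2*c^3


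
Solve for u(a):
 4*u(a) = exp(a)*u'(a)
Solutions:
 u(a) = C1*exp(-4*exp(-a))


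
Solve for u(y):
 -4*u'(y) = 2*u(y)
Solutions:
 u(y) = C1*exp(-y/2)


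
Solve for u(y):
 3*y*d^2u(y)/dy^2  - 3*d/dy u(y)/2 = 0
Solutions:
 u(y) = C1 + C2*y^(3/2)


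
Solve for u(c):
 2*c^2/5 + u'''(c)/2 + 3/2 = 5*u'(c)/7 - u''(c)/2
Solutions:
 u(c) = C1 + C2*exp(c*(-7 + sqrt(329))/14) + C3*exp(-c*(7 + sqrt(329))/14) + 14*c^3/75 + 49*c^2/125 + 4291*c/1250


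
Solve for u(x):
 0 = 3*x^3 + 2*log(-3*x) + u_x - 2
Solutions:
 u(x) = C1 - 3*x^4/4 - 2*x*log(-x) + 2*x*(2 - log(3))


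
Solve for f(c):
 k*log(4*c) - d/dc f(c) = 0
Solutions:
 f(c) = C1 + c*k*log(c) - c*k + c*k*log(4)


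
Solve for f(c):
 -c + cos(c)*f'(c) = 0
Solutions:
 f(c) = C1 + Integral(c/cos(c), c)


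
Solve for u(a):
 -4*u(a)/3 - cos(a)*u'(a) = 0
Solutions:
 u(a) = C1*(sin(a) - 1)^(2/3)/(sin(a) + 1)^(2/3)


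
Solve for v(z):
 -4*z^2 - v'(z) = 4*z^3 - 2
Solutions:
 v(z) = C1 - z^4 - 4*z^3/3 + 2*z


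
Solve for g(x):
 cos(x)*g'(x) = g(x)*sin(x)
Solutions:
 g(x) = C1/cos(x)


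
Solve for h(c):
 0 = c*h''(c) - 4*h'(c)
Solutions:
 h(c) = C1 + C2*c^5


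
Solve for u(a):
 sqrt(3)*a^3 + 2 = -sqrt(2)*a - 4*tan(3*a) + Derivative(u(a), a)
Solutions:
 u(a) = C1 + sqrt(3)*a^4/4 + sqrt(2)*a^2/2 + 2*a - 4*log(cos(3*a))/3


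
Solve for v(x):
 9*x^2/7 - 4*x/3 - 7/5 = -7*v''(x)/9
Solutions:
 v(x) = C1 + C2*x - 27*x^4/196 + 2*x^3/7 + 9*x^2/10


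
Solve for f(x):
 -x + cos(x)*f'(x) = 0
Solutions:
 f(x) = C1 + Integral(x/cos(x), x)


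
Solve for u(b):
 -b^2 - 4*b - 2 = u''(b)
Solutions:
 u(b) = C1 + C2*b - b^4/12 - 2*b^3/3 - b^2


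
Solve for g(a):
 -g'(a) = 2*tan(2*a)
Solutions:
 g(a) = C1 + log(cos(2*a))


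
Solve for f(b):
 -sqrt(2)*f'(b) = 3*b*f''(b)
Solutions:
 f(b) = C1 + C2*b^(1 - sqrt(2)/3)


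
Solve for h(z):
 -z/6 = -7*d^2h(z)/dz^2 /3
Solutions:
 h(z) = C1 + C2*z + z^3/84


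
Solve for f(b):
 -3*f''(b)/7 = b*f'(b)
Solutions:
 f(b) = C1 + C2*erf(sqrt(42)*b/6)


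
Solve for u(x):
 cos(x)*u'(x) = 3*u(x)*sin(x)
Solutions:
 u(x) = C1/cos(x)^3


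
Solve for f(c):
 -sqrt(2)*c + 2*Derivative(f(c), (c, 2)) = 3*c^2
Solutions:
 f(c) = C1 + C2*c + c^4/8 + sqrt(2)*c^3/12


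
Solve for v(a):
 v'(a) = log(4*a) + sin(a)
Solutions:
 v(a) = C1 + a*log(a) - a + 2*a*log(2) - cos(a)


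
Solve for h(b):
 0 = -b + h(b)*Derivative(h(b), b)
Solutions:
 h(b) = -sqrt(C1 + b^2)
 h(b) = sqrt(C1 + b^2)


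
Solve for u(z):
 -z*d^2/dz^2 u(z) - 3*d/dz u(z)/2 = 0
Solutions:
 u(z) = C1 + C2/sqrt(z)


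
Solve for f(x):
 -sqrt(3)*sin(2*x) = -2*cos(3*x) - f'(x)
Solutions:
 f(x) = C1 - 2*sin(3*x)/3 - sqrt(3)*cos(2*x)/2


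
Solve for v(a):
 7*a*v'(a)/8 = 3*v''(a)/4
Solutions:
 v(a) = C1 + C2*erfi(sqrt(21)*a/6)


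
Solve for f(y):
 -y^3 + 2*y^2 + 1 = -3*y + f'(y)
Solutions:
 f(y) = C1 - y^4/4 + 2*y^3/3 + 3*y^2/2 + y


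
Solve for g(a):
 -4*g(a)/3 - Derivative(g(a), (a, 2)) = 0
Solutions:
 g(a) = C1*sin(2*sqrt(3)*a/3) + C2*cos(2*sqrt(3)*a/3)


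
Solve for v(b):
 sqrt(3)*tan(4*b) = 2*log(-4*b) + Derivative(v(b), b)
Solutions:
 v(b) = C1 - 2*b*log(-b) - 4*b*log(2) + 2*b - sqrt(3)*log(cos(4*b))/4


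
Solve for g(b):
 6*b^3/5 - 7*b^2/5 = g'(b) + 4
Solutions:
 g(b) = C1 + 3*b^4/10 - 7*b^3/15 - 4*b


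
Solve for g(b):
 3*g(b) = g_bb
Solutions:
 g(b) = C1*exp(-sqrt(3)*b) + C2*exp(sqrt(3)*b)


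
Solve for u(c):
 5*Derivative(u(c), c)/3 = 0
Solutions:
 u(c) = C1


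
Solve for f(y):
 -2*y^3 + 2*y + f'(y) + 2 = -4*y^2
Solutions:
 f(y) = C1 + y^4/2 - 4*y^3/3 - y^2 - 2*y


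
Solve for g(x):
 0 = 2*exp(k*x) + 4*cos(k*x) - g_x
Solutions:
 g(x) = C1 + 2*exp(k*x)/k + 4*sin(k*x)/k


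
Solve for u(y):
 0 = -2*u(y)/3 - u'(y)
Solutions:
 u(y) = C1*exp(-2*y/3)


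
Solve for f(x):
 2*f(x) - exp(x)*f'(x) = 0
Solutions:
 f(x) = C1*exp(-2*exp(-x))


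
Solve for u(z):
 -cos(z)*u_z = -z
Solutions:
 u(z) = C1 + Integral(z/cos(z), z)


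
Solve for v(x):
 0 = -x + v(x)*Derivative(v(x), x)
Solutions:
 v(x) = -sqrt(C1 + x^2)
 v(x) = sqrt(C1 + x^2)


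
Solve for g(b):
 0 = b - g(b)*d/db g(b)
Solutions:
 g(b) = -sqrt(C1 + b^2)
 g(b) = sqrt(C1 + b^2)


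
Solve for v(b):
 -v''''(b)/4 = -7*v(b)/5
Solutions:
 v(b) = C1*exp(-sqrt(2)*5^(3/4)*7^(1/4)*b/5) + C2*exp(sqrt(2)*5^(3/4)*7^(1/4)*b/5) + C3*sin(sqrt(2)*5^(3/4)*7^(1/4)*b/5) + C4*cos(sqrt(2)*5^(3/4)*7^(1/4)*b/5)


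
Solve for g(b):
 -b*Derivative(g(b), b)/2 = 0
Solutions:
 g(b) = C1


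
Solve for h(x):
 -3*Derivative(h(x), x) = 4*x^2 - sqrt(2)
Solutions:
 h(x) = C1 - 4*x^3/9 + sqrt(2)*x/3


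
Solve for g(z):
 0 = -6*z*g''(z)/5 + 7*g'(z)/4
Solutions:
 g(z) = C1 + C2*z^(59/24)


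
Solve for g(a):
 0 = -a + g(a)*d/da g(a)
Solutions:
 g(a) = -sqrt(C1 + a^2)
 g(a) = sqrt(C1 + a^2)


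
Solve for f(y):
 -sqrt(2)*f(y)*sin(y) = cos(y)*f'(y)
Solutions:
 f(y) = C1*cos(y)^(sqrt(2))


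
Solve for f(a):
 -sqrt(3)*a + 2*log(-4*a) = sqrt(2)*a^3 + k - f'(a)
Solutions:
 f(a) = C1 + sqrt(2)*a^4/4 + sqrt(3)*a^2/2 + a*(k - 4*log(2) + 2) - 2*a*log(-a)


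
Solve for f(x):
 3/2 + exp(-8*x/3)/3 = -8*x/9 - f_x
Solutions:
 f(x) = C1 - 4*x^2/9 - 3*x/2 + exp(-8*x/3)/8


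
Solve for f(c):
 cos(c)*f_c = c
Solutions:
 f(c) = C1 + Integral(c/cos(c), c)


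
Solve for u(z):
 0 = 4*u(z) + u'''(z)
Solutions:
 u(z) = C3*exp(-2^(2/3)*z) + (C1*sin(2^(2/3)*sqrt(3)*z/2) + C2*cos(2^(2/3)*sqrt(3)*z/2))*exp(2^(2/3)*z/2)


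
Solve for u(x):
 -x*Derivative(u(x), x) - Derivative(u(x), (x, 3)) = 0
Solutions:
 u(x) = C1 + Integral(C2*airyai(-x) + C3*airybi(-x), x)


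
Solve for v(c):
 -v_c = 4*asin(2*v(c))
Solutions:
 Integral(1/asin(2*_y), (_y, v(c))) = C1 - 4*c


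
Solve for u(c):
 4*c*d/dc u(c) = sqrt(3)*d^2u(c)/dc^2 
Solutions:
 u(c) = C1 + C2*erfi(sqrt(2)*3^(3/4)*c/3)


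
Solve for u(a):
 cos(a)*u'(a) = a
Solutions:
 u(a) = C1 + Integral(a/cos(a), a)


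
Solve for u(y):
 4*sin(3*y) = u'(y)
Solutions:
 u(y) = C1 - 4*cos(3*y)/3


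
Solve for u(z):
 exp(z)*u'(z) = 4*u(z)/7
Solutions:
 u(z) = C1*exp(-4*exp(-z)/7)


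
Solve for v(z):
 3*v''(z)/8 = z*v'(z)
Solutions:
 v(z) = C1 + C2*erfi(2*sqrt(3)*z/3)


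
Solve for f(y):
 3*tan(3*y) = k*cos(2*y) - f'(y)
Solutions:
 f(y) = C1 + k*sin(2*y)/2 + log(cos(3*y))


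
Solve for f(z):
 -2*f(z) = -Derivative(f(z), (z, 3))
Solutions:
 f(z) = C3*exp(2^(1/3)*z) + (C1*sin(2^(1/3)*sqrt(3)*z/2) + C2*cos(2^(1/3)*sqrt(3)*z/2))*exp(-2^(1/3)*z/2)


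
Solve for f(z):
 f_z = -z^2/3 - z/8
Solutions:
 f(z) = C1 - z^3/9 - z^2/16


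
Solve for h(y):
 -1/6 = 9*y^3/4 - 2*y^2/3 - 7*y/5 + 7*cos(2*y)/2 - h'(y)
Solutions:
 h(y) = C1 + 9*y^4/16 - 2*y^3/9 - 7*y^2/10 + y/6 + 7*sin(2*y)/4


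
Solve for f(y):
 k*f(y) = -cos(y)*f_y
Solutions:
 f(y) = C1*exp(k*(log(sin(y) - 1) - log(sin(y) + 1))/2)


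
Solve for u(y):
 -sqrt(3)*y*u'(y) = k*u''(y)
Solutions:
 u(y) = C1 + C2*sqrt(k)*erf(sqrt(2)*3^(1/4)*y*sqrt(1/k)/2)


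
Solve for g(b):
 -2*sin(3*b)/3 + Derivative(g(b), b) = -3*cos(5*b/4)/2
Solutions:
 g(b) = C1 - 6*sin(5*b/4)/5 - 2*cos(3*b)/9


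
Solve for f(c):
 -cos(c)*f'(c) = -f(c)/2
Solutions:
 f(c) = C1*(sin(c) + 1)^(1/4)/(sin(c) - 1)^(1/4)


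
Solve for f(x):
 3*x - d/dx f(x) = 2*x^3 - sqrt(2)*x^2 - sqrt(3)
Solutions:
 f(x) = C1 - x^4/2 + sqrt(2)*x^3/3 + 3*x^2/2 + sqrt(3)*x


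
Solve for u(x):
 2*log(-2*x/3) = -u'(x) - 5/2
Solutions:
 u(x) = C1 - 2*x*log(-x) + x*(-2*log(2) - 1/2 + 2*log(3))


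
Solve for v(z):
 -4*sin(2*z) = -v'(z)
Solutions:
 v(z) = C1 - 2*cos(2*z)


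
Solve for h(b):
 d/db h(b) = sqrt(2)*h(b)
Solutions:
 h(b) = C1*exp(sqrt(2)*b)


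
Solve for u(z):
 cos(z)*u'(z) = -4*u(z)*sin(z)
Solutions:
 u(z) = C1*cos(z)^4


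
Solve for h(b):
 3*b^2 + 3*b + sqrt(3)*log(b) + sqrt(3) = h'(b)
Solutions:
 h(b) = C1 + b^3 + 3*b^2/2 + sqrt(3)*b*log(b)


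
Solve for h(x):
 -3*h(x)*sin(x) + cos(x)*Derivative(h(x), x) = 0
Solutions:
 h(x) = C1/cos(x)^3


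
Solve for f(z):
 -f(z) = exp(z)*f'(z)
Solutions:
 f(z) = C1*exp(exp(-z))


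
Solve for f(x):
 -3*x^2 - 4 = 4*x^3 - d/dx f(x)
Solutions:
 f(x) = C1 + x^4 + x^3 + 4*x


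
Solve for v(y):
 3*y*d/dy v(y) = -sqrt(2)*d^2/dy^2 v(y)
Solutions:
 v(y) = C1 + C2*erf(2^(1/4)*sqrt(3)*y/2)


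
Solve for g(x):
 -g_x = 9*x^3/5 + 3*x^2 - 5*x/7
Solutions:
 g(x) = C1 - 9*x^4/20 - x^3 + 5*x^2/14


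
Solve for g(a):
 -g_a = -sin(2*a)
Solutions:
 g(a) = C1 - cos(2*a)/2


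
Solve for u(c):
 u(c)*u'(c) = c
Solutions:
 u(c) = -sqrt(C1 + c^2)
 u(c) = sqrt(C1 + c^2)


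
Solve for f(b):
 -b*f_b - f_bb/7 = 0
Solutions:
 f(b) = C1 + C2*erf(sqrt(14)*b/2)


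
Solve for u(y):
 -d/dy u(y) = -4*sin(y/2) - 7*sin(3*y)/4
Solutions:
 u(y) = C1 - 8*cos(y/2) - 7*cos(3*y)/12


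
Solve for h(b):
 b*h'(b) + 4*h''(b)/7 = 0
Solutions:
 h(b) = C1 + C2*erf(sqrt(14)*b/4)


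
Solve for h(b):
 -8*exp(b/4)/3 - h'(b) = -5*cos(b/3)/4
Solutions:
 h(b) = C1 - 32*exp(b/4)/3 + 15*sin(b/3)/4


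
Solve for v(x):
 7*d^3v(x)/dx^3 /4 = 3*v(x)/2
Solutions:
 v(x) = C3*exp(6^(1/3)*7^(2/3)*x/7) + (C1*sin(2^(1/3)*3^(5/6)*7^(2/3)*x/14) + C2*cos(2^(1/3)*3^(5/6)*7^(2/3)*x/14))*exp(-6^(1/3)*7^(2/3)*x/14)


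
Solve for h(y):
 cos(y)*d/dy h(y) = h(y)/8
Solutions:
 h(y) = C1*(sin(y) + 1)^(1/16)/(sin(y) - 1)^(1/16)


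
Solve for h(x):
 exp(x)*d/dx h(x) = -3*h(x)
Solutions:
 h(x) = C1*exp(3*exp(-x))


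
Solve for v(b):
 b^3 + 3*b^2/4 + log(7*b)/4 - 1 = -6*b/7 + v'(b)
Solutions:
 v(b) = C1 + b^4/4 + b^3/4 + 3*b^2/7 + b*log(b)/4 - 5*b/4 + b*log(7)/4


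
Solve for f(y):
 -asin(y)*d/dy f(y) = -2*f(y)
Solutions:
 f(y) = C1*exp(2*Integral(1/asin(y), y))


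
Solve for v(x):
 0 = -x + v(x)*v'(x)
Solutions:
 v(x) = -sqrt(C1 + x^2)
 v(x) = sqrt(C1 + x^2)


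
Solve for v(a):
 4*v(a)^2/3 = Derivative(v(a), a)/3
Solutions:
 v(a) = -1/(C1 + 4*a)


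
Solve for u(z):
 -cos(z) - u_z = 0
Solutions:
 u(z) = C1 - sin(z)


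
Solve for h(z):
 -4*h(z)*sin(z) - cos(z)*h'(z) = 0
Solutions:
 h(z) = C1*cos(z)^4


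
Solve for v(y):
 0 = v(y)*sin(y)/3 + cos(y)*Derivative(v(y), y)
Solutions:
 v(y) = C1*cos(y)^(1/3)


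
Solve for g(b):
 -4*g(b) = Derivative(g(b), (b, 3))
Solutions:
 g(b) = C3*exp(-2^(2/3)*b) + (C1*sin(2^(2/3)*sqrt(3)*b/2) + C2*cos(2^(2/3)*sqrt(3)*b/2))*exp(2^(2/3)*b/2)


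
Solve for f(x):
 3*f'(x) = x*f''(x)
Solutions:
 f(x) = C1 + C2*x^4


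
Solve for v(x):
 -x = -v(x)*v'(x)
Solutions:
 v(x) = -sqrt(C1 + x^2)
 v(x) = sqrt(C1 + x^2)


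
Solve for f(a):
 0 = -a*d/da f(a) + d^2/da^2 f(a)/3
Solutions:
 f(a) = C1 + C2*erfi(sqrt(6)*a/2)


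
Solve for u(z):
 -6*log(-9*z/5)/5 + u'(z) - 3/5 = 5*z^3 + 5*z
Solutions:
 u(z) = C1 + 5*z^4/4 + 5*z^2/2 + 6*z*log(-z)/5 + 3*z*(-2*log(5) - 1 + 4*log(3))/5


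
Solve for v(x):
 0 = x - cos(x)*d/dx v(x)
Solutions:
 v(x) = C1 + Integral(x/cos(x), x)


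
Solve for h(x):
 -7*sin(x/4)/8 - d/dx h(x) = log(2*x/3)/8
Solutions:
 h(x) = C1 - x*log(x)/8 - x*log(2)/8 + x/8 + x*log(3)/8 + 7*cos(x/4)/2


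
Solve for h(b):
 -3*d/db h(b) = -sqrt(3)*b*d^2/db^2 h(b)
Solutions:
 h(b) = C1 + C2*b^(1 + sqrt(3))


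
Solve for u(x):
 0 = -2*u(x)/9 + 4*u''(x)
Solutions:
 u(x) = C1*exp(-sqrt(2)*x/6) + C2*exp(sqrt(2)*x/6)


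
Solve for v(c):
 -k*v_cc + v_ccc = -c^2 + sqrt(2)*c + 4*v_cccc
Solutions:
 v(c) = C1 + C2*c + C3*exp(c*(1 - sqrt(1 - 16*k))/8) + C4*exp(c*(sqrt(1 - 16*k) + 1)/8) + c^4/(12*k) + c^3*(-sqrt(2) + 2/k)/(6*k) + c^2*(-4 - sqrt(2)/2 + 1/k)/k^2


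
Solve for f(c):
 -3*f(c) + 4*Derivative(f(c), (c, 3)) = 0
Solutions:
 f(c) = C3*exp(6^(1/3)*c/2) + (C1*sin(2^(1/3)*3^(5/6)*c/4) + C2*cos(2^(1/3)*3^(5/6)*c/4))*exp(-6^(1/3)*c/4)


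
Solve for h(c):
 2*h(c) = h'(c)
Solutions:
 h(c) = C1*exp(2*c)


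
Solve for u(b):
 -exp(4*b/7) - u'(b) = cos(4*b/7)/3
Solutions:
 u(b) = C1 - 7*exp(4*b/7)/4 - 7*sin(4*b/7)/12


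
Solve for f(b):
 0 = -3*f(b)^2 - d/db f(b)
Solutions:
 f(b) = 1/(C1 + 3*b)


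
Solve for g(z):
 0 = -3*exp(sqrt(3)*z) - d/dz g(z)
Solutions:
 g(z) = C1 - sqrt(3)*exp(sqrt(3)*z)


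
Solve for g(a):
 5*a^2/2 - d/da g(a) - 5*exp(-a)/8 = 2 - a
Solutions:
 g(a) = C1 + 5*a^3/6 + a^2/2 - 2*a + 5*exp(-a)/8


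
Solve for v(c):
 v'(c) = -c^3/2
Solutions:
 v(c) = C1 - c^4/8


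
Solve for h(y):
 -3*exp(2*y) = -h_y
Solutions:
 h(y) = C1 + 3*exp(2*y)/2


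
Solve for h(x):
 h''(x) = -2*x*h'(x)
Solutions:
 h(x) = C1 + C2*erf(x)


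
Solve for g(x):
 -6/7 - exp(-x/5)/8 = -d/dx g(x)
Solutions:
 g(x) = C1 + 6*x/7 - 5*exp(-x/5)/8


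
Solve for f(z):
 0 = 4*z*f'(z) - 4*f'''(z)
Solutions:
 f(z) = C1 + Integral(C2*airyai(z) + C3*airybi(z), z)


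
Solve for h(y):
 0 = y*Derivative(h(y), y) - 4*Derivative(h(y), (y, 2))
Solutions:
 h(y) = C1 + C2*erfi(sqrt(2)*y/4)


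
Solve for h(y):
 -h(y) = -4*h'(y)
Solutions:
 h(y) = C1*exp(y/4)


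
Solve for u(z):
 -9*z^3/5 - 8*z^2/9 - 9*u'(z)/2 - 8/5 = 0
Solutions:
 u(z) = C1 - z^4/10 - 16*z^3/243 - 16*z/45


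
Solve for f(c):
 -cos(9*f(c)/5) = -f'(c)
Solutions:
 -c - 5*log(sin(9*f(c)/5) - 1)/18 + 5*log(sin(9*f(c)/5) + 1)/18 = C1


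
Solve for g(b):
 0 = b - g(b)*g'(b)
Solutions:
 g(b) = -sqrt(C1 + b^2)
 g(b) = sqrt(C1 + b^2)


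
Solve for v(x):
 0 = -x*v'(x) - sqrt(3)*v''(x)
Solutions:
 v(x) = C1 + C2*erf(sqrt(2)*3^(3/4)*x/6)


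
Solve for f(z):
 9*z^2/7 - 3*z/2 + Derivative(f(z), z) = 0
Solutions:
 f(z) = C1 - 3*z^3/7 + 3*z^2/4


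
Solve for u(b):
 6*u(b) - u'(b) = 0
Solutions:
 u(b) = C1*exp(6*b)


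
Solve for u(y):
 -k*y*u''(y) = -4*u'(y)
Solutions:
 u(y) = C1 + y^(((re(k) + 4)*re(k) + im(k)^2)/(re(k)^2 + im(k)^2))*(C2*sin(4*log(y)*Abs(im(k))/(re(k)^2 + im(k)^2)) + C3*cos(4*log(y)*im(k)/(re(k)^2 + im(k)^2)))


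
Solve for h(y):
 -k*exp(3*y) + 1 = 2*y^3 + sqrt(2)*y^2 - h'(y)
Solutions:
 h(y) = C1 + k*exp(3*y)/3 + y^4/2 + sqrt(2)*y^3/3 - y


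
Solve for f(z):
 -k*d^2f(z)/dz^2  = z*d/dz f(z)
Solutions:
 f(z) = C1 + C2*sqrt(k)*erf(sqrt(2)*z*sqrt(1/k)/2)


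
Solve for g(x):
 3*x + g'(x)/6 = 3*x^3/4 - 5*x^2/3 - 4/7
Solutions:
 g(x) = C1 + 9*x^4/8 - 10*x^3/3 - 9*x^2 - 24*x/7


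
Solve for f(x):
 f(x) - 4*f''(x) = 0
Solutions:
 f(x) = C1*exp(-x/2) + C2*exp(x/2)


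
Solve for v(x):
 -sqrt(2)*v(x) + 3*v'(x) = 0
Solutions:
 v(x) = C1*exp(sqrt(2)*x/3)


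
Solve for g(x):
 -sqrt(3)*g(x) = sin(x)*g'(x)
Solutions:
 g(x) = C1*(cos(x) + 1)^(sqrt(3)/2)/(cos(x) - 1)^(sqrt(3)/2)


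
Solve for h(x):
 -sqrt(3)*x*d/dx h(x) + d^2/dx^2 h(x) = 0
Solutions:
 h(x) = C1 + C2*erfi(sqrt(2)*3^(1/4)*x/2)


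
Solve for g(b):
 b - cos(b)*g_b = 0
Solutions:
 g(b) = C1 + Integral(b/cos(b), b)


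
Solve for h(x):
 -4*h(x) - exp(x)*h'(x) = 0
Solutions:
 h(x) = C1*exp(4*exp(-x))


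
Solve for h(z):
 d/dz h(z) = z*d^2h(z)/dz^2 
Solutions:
 h(z) = C1 + C2*z^2


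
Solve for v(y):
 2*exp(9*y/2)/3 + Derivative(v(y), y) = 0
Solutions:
 v(y) = C1 - 4*exp(9*y/2)/27


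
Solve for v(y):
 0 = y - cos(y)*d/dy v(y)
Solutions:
 v(y) = C1 + Integral(y/cos(y), y)


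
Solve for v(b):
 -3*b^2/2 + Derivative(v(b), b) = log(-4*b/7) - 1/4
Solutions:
 v(b) = C1 + b^3/2 + b*log(-b) + b*(-log(7) - 5/4 + 2*log(2))


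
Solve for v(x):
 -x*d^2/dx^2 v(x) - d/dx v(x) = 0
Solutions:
 v(x) = C1 + C2*log(x)


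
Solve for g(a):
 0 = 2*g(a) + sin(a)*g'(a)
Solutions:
 g(a) = C1*(cos(a) + 1)/(cos(a) - 1)


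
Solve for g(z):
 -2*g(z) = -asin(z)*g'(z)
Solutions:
 g(z) = C1*exp(2*Integral(1/asin(z), z))


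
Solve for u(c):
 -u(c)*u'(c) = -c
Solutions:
 u(c) = -sqrt(C1 + c^2)
 u(c) = sqrt(C1 + c^2)


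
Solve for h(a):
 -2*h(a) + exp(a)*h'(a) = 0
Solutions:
 h(a) = C1*exp(-2*exp(-a))


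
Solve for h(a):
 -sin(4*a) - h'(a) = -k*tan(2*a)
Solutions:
 h(a) = C1 - k*log(cos(2*a))/2 + cos(4*a)/4


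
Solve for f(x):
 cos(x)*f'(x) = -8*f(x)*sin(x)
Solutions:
 f(x) = C1*cos(x)^8


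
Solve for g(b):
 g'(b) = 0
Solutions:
 g(b) = C1


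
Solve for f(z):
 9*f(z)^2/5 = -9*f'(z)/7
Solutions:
 f(z) = 5/(C1 + 7*z)


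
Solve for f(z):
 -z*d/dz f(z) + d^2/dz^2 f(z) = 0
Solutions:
 f(z) = C1 + C2*erfi(sqrt(2)*z/2)


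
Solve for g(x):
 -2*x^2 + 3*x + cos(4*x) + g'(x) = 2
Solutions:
 g(x) = C1 + 2*x^3/3 - 3*x^2/2 + 2*x - sin(4*x)/4


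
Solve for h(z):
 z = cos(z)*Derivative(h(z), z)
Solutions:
 h(z) = C1 + Integral(z/cos(z), z)


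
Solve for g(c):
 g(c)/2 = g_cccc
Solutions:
 g(c) = C1*exp(-2^(3/4)*c/2) + C2*exp(2^(3/4)*c/2) + C3*sin(2^(3/4)*c/2) + C4*cos(2^(3/4)*c/2)


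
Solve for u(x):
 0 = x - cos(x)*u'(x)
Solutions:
 u(x) = C1 + Integral(x/cos(x), x)


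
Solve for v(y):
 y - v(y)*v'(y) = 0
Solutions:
 v(y) = -sqrt(C1 + y^2)
 v(y) = sqrt(C1 + y^2)


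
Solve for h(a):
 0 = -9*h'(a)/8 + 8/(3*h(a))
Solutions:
 h(a) = -sqrt(C1 + 384*a)/9
 h(a) = sqrt(C1 + 384*a)/9


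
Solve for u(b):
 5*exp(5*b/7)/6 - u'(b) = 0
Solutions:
 u(b) = C1 + 7*exp(5*b/7)/6


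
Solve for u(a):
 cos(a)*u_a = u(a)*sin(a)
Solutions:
 u(a) = C1/cos(a)


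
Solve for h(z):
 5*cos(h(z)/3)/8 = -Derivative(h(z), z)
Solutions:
 5*z/8 - 3*log(sin(h(z)/3) - 1)/2 + 3*log(sin(h(z)/3) + 1)/2 = C1


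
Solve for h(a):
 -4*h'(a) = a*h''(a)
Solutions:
 h(a) = C1 + C2/a^3


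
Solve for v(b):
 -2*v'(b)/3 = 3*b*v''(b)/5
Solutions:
 v(b) = C1 + C2/b^(1/9)


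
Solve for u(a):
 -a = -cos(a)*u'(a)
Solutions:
 u(a) = C1 + Integral(a/cos(a), a)


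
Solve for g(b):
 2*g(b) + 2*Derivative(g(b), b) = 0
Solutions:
 g(b) = C1*exp(-b)


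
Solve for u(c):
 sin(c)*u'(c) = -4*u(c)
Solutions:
 u(c) = C1*(cos(c)^2 + 2*cos(c) + 1)/(cos(c)^2 - 2*cos(c) + 1)


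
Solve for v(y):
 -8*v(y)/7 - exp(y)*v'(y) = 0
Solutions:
 v(y) = C1*exp(8*exp(-y)/7)


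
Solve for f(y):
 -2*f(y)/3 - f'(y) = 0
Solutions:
 f(y) = C1*exp(-2*y/3)


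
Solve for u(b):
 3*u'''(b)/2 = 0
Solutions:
 u(b) = C1 + C2*b + C3*b^2


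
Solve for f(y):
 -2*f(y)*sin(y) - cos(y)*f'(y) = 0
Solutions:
 f(y) = C1*cos(y)^2


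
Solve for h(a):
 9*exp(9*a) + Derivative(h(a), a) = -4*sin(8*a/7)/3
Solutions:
 h(a) = C1 - exp(9*a) + 7*cos(8*a/7)/6


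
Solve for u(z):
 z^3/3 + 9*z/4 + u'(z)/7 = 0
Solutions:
 u(z) = C1 - 7*z^4/12 - 63*z^2/8


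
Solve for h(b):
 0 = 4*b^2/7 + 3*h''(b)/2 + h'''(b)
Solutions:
 h(b) = C1 + C2*b + C3*exp(-3*b/2) - 2*b^4/63 + 16*b^3/189 - 32*b^2/189


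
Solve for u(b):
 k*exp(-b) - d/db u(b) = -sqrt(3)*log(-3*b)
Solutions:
 u(b) = C1 + sqrt(3)*b*log(-b) + sqrt(3)*b*(-1 + log(3)) - k*exp(-b)


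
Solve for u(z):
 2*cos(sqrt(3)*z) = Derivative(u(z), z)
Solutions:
 u(z) = C1 + 2*sqrt(3)*sin(sqrt(3)*z)/3


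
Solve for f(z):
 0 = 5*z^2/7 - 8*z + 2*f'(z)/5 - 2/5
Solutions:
 f(z) = C1 - 25*z^3/42 + 10*z^2 + z


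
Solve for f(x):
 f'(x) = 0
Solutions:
 f(x) = C1


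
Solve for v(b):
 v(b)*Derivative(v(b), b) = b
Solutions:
 v(b) = -sqrt(C1 + b^2)
 v(b) = sqrt(C1 + b^2)


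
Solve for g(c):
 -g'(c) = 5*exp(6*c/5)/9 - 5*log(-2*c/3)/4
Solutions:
 g(c) = C1 + 5*c*log(-c)/4 + 5*c*(-log(3) - 1 + log(2))/4 - 25*exp(6*c/5)/54


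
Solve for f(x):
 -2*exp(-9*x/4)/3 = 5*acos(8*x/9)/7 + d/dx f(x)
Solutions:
 f(x) = C1 - 5*x*acos(8*x/9)/7 + 5*sqrt(81 - 64*x^2)/56 + 8*exp(-9*x/4)/27


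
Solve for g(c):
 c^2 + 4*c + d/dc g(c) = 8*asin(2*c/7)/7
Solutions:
 g(c) = C1 - c^3/3 - 2*c^2 + 8*c*asin(2*c/7)/7 + 4*sqrt(49 - 4*c^2)/7


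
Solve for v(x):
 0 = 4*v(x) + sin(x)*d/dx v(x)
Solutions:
 v(x) = C1*(cos(x)^2 + 2*cos(x) + 1)/(cos(x)^2 - 2*cos(x) + 1)


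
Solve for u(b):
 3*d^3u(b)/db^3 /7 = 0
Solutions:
 u(b) = C1 + C2*b + C3*b^2


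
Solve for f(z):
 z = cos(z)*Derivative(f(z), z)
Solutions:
 f(z) = C1 + Integral(z/cos(z), z)


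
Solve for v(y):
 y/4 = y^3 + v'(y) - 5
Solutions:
 v(y) = C1 - y^4/4 + y^2/8 + 5*y


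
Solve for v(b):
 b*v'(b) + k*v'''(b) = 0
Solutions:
 v(b) = C1 + Integral(C2*airyai(b*(-1/k)^(1/3)) + C3*airybi(b*(-1/k)^(1/3)), b)


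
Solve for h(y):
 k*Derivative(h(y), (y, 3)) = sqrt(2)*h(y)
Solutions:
 h(y) = C1*exp(2^(1/6)*y*(1/k)^(1/3)) + C2*exp(2^(1/6)*y*(-1 + sqrt(3)*I)*(1/k)^(1/3)/2) + C3*exp(-2^(1/6)*y*(1 + sqrt(3)*I)*(1/k)^(1/3)/2)


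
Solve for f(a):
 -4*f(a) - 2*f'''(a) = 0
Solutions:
 f(a) = C3*exp(-2^(1/3)*a) + (C1*sin(2^(1/3)*sqrt(3)*a/2) + C2*cos(2^(1/3)*sqrt(3)*a/2))*exp(2^(1/3)*a/2)


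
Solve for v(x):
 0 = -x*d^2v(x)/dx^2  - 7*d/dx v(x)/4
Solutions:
 v(x) = C1 + C2/x^(3/4)


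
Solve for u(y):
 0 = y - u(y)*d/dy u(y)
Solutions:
 u(y) = -sqrt(C1 + y^2)
 u(y) = sqrt(C1 + y^2)


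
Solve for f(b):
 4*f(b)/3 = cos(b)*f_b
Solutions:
 f(b) = C1*(sin(b) + 1)^(2/3)/(sin(b) - 1)^(2/3)


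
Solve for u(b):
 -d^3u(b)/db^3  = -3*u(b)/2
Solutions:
 u(b) = C3*exp(2^(2/3)*3^(1/3)*b/2) + (C1*sin(2^(2/3)*3^(5/6)*b/4) + C2*cos(2^(2/3)*3^(5/6)*b/4))*exp(-2^(2/3)*3^(1/3)*b/4)


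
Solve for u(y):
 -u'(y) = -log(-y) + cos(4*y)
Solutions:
 u(y) = C1 + y*log(-y) - y - sin(4*y)/4


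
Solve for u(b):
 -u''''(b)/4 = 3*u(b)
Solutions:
 u(b) = (C1*sin(3^(1/4)*b) + C2*cos(3^(1/4)*b))*exp(-3^(1/4)*b) + (C3*sin(3^(1/4)*b) + C4*cos(3^(1/4)*b))*exp(3^(1/4)*b)


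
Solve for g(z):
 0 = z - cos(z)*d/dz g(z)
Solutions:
 g(z) = C1 + Integral(z/cos(z), z)


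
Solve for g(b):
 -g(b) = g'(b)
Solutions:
 g(b) = C1*exp(-b)


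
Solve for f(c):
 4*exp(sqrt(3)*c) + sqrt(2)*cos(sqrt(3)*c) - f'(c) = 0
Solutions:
 f(c) = C1 + 4*sqrt(3)*exp(sqrt(3)*c)/3 + sqrt(6)*sin(sqrt(3)*c)/3


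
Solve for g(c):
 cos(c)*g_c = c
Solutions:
 g(c) = C1 + Integral(c/cos(c), c)


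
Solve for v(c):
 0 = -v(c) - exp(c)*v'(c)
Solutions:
 v(c) = C1*exp(exp(-c))


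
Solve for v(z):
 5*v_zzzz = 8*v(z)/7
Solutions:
 v(z) = C1*exp(-70^(3/4)*z/35) + C2*exp(70^(3/4)*z/35) + C3*sin(70^(3/4)*z/35) + C4*cos(70^(3/4)*z/35)


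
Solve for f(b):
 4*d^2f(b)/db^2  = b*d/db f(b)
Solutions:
 f(b) = C1 + C2*erfi(sqrt(2)*b/4)


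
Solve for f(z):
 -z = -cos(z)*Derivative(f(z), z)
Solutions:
 f(z) = C1 + Integral(z/cos(z), z)


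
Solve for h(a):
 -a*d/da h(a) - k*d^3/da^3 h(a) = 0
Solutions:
 h(a) = C1 + Integral(C2*airyai(a*(-1/k)^(1/3)) + C3*airybi(a*(-1/k)^(1/3)), a)


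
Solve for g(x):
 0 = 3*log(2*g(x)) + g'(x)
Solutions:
 Integral(1/(log(_y) + log(2)), (_y, g(x)))/3 = C1 - x


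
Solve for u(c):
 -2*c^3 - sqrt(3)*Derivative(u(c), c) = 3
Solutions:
 u(c) = C1 - sqrt(3)*c^4/6 - sqrt(3)*c


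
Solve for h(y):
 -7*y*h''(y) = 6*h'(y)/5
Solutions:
 h(y) = C1 + C2*y^(29/35)


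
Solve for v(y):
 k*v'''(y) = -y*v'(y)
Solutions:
 v(y) = C1 + Integral(C2*airyai(y*(-1/k)^(1/3)) + C3*airybi(y*(-1/k)^(1/3)), y)


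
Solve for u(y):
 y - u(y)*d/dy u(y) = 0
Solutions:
 u(y) = -sqrt(C1 + y^2)
 u(y) = sqrt(C1 + y^2)


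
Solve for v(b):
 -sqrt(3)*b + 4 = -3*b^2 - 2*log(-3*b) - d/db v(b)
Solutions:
 v(b) = C1 - b^3 + sqrt(3)*b^2/2 - 2*b*log(-b) + 2*b*(-log(3) - 1)


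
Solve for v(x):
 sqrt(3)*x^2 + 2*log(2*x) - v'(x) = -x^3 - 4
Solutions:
 v(x) = C1 + x^4/4 + sqrt(3)*x^3/3 + 2*x*log(x) + x*log(4) + 2*x


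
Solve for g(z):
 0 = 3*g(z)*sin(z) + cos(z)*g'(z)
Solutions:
 g(z) = C1*cos(z)^3


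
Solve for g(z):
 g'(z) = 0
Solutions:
 g(z) = C1


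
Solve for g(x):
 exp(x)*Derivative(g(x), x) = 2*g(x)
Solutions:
 g(x) = C1*exp(-2*exp(-x))


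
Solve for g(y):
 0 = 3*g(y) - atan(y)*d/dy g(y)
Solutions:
 g(y) = C1*exp(3*Integral(1/atan(y), y))


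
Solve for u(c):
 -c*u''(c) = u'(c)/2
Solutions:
 u(c) = C1 + C2*sqrt(c)


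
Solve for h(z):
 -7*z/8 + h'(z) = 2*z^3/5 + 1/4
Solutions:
 h(z) = C1 + z^4/10 + 7*z^2/16 + z/4


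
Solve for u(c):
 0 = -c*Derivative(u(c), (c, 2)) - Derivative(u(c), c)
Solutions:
 u(c) = C1 + C2*log(c)


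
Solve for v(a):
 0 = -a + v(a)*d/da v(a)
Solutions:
 v(a) = -sqrt(C1 + a^2)
 v(a) = sqrt(C1 + a^2)


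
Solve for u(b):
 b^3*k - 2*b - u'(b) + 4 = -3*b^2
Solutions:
 u(b) = C1 + b^4*k/4 + b^3 - b^2 + 4*b


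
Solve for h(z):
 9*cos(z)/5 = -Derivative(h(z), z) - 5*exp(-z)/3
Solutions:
 h(z) = C1 - 9*sin(z)/5 + 5*exp(-z)/3


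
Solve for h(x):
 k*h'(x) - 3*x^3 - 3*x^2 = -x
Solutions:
 h(x) = C1 + 3*x^4/(4*k) + x^3/k - x^2/(2*k)


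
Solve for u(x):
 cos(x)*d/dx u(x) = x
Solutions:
 u(x) = C1 + Integral(x/cos(x), x)


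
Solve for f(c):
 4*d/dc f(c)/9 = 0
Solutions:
 f(c) = C1


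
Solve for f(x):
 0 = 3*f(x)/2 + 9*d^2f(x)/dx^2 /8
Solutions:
 f(x) = C1*sin(2*sqrt(3)*x/3) + C2*cos(2*sqrt(3)*x/3)


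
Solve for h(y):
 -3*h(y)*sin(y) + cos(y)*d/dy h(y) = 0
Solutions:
 h(y) = C1/cos(y)^3


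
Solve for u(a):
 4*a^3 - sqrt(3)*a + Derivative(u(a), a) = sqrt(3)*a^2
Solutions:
 u(a) = C1 - a^4 + sqrt(3)*a^3/3 + sqrt(3)*a^2/2


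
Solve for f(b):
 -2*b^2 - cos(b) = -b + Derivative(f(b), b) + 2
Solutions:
 f(b) = C1 - 2*b^3/3 + b^2/2 - 2*b - sin(b)


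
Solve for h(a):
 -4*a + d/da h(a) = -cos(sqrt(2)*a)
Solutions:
 h(a) = C1 + 2*a^2 - sqrt(2)*sin(sqrt(2)*a)/2


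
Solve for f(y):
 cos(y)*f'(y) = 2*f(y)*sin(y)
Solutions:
 f(y) = C1/cos(y)^2


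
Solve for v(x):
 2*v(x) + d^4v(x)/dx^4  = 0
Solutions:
 v(x) = (C1*sin(2^(3/4)*x/2) + C2*cos(2^(3/4)*x/2))*exp(-2^(3/4)*x/2) + (C3*sin(2^(3/4)*x/2) + C4*cos(2^(3/4)*x/2))*exp(2^(3/4)*x/2)


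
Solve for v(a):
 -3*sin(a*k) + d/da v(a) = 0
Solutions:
 v(a) = C1 - 3*cos(a*k)/k


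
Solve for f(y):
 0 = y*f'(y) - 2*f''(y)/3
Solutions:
 f(y) = C1 + C2*erfi(sqrt(3)*y/2)


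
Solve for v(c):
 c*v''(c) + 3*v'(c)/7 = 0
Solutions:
 v(c) = C1 + C2*c^(4/7)


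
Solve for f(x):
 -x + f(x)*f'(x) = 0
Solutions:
 f(x) = -sqrt(C1 + x^2)
 f(x) = sqrt(C1 + x^2)


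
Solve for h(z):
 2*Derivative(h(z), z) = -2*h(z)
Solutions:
 h(z) = C1*exp(-z)


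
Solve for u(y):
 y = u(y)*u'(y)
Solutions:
 u(y) = -sqrt(C1 + y^2)
 u(y) = sqrt(C1 + y^2)


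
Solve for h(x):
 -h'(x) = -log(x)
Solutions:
 h(x) = C1 + x*log(x) - x


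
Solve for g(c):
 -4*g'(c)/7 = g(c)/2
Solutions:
 g(c) = C1*exp(-7*c/8)


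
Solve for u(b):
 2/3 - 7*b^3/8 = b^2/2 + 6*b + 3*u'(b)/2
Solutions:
 u(b) = C1 - 7*b^4/48 - b^3/9 - 2*b^2 + 4*b/9


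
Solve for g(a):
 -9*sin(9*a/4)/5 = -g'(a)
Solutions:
 g(a) = C1 - 4*cos(9*a/4)/5


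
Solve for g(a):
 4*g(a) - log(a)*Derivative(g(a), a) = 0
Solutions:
 g(a) = C1*exp(4*li(a))


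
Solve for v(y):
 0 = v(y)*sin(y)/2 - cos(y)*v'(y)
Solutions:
 v(y) = C1/sqrt(cos(y))


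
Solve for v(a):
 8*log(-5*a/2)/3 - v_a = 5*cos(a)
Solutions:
 v(a) = C1 + 8*a*log(-a)/3 - 8*a/3 - 8*a*log(2)/3 + 8*a*log(5)/3 - 5*sin(a)


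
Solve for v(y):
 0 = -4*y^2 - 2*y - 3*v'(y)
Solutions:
 v(y) = C1 - 4*y^3/9 - y^2/3


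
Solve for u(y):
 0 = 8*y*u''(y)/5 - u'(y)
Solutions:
 u(y) = C1 + C2*y^(13/8)


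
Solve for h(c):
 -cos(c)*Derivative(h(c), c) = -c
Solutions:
 h(c) = C1 + Integral(c/cos(c), c)


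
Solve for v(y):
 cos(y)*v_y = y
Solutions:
 v(y) = C1 + Integral(y/cos(y), y)


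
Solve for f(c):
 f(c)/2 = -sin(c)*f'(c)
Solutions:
 f(c) = C1*(cos(c) + 1)^(1/4)/(cos(c) - 1)^(1/4)


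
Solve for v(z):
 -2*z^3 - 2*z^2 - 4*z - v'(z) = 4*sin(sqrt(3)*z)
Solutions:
 v(z) = C1 - z^4/2 - 2*z^3/3 - 2*z^2 + 4*sqrt(3)*cos(sqrt(3)*z)/3


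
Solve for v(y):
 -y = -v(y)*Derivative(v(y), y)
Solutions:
 v(y) = -sqrt(C1 + y^2)
 v(y) = sqrt(C1 + y^2)


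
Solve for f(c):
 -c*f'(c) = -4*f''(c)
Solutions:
 f(c) = C1 + C2*erfi(sqrt(2)*c/4)


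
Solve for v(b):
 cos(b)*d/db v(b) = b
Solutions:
 v(b) = C1 + Integral(b/cos(b), b)


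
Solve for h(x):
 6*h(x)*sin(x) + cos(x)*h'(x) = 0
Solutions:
 h(x) = C1*cos(x)^6


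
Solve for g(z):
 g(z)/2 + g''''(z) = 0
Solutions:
 g(z) = (C1*sin(2^(1/4)*z/2) + C2*cos(2^(1/4)*z/2))*exp(-2^(1/4)*z/2) + (C3*sin(2^(1/4)*z/2) + C4*cos(2^(1/4)*z/2))*exp(2^(1/4)*z/2)


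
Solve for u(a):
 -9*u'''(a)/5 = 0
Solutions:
 u(a) = C1 + C2*a + C3*a^2


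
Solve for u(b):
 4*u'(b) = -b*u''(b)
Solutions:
 u(b) = C1 + C2/b^3


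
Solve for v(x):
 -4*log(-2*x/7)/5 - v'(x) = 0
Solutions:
 v(x) = C1 - 4*x*log(-x)/5 + 4*x*(-log(2) + 1 + log(7))/5


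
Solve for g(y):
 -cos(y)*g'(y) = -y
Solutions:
 g(y) = C1 + Integral(y/cos(y), y)


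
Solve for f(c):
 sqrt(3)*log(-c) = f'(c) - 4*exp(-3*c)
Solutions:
 f(c) = C1 + sqrt(3)*c*log(-c) - sqrt(3)*c - 4*exp(-3*c)/3


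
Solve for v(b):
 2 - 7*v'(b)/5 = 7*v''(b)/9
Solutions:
 v(b) = C1 + C2*exp(-9*b/5) + 10*b/7


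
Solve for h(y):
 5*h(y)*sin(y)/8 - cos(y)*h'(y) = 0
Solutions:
 h(y) = C1/cos(y)^(5/8)


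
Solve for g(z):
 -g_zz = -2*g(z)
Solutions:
 g(z) = C1*exp(-sqrt(2)*z) + C2*exp(sqrt(2)*z)


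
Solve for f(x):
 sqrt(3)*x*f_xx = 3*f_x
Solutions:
 f(x) = C1 + C2*x^(1 + sqrt(3))


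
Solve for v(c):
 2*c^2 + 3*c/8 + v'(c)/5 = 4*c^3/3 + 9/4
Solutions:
 v(c) = C1 + 5*c^4/3 - 10*c^3/3 - 15*c^2/16 + 45*c/4


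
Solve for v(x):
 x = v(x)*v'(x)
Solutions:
 v(x) = -sqrt(C1 + x^2)
 v(x) = sqrt(C1 + x^2)


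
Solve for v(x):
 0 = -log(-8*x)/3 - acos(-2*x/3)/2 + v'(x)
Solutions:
 v(x) = C1 + x*log(-x)/3 + x*acos(-2*x/3)/2 - x/3 + x*log(2) + sqrt(9 - 4*x^2)/4


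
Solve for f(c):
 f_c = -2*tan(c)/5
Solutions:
 f(c) = C1 + 2*log(cos(c))/5


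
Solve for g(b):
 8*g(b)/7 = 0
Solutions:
 g(b) = 0


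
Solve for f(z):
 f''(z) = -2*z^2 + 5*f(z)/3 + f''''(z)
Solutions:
 f(z) = 6*z^2/5 + (C1*sin(3^(3/4)*5^(1/4)*z*sin(atan(sqrt(51)/3)/2)/3) + C2*cos(3^(3/4)*5^(1/4)*z*sin(atan(sqrt(51)/3)/2)/3))*exp(-3^(3/4)*5^(1/4)*z*cos(atan(sqrt(51)/3)/2)/3) + (C3*sin(3^(3/4)*5^(1/4)*z*sin(atan(sqrt(51)/3)/2)/3) + C4*cos(3^(3/4)*5^(1/4)*z*sin(atan(sqrt(51)/3)/2)/3))*exp(3^(3/4)*5^(1/4)*z*cos(atan(sqrt(51)/3)/2)/3) + 36/25


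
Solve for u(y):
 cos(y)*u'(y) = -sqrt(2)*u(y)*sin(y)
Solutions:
 u(y) = C1*cos(y)^(sqrt(2))


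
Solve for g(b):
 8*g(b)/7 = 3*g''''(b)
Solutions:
 g(b) = C1*exp(-42^(3/4)*b/21) + C2*exp(42^(3/4)*b/21) + C3*sin(42^(3/4)*b/21) + C4*cos(42^(3/4)*b/21)


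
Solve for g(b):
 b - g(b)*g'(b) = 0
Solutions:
 g(b) = -sqrt(C1 + b^2)
 g(b) = sqrt(C1 + b^2)


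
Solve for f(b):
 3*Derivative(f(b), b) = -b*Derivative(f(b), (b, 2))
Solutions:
 f(b) = C1 + C2/b^2


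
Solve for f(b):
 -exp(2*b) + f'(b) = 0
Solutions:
 f(b) = C1 + exp(2*b)/2


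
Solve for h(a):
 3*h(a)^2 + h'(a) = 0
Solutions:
 h(a) = 1/(C1 + 3*a)


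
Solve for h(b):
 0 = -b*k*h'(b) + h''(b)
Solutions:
 h(b) = Piecewise((-sqrt(2)*sqrt(pi)*C1*erf(sqrt(2)*b*sqrt(-k)/2)/(2*sqrt(-k)) - C2, (k > 0) | (k < 0)), (-C1*b - C2, True))


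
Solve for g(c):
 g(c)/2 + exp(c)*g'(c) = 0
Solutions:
 g(c) = C1*exp(exp(-c)/2)


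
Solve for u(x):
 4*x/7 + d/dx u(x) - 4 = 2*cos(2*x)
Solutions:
 u(x) = C1 - 2*x^2/7 + 4*x + 2*sin(x)*cos(x)


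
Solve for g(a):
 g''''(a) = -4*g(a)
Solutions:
 g(a) = (C1*sin(a) + C2*cos(a))*exp(-a) + (C3*sin(a) + C4*cos(a))*exp(a)


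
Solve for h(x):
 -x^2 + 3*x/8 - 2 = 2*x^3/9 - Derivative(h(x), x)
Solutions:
 h(x) = C1 + x^4/18 + x^3/3 - 3*x^2/16 + 2*x


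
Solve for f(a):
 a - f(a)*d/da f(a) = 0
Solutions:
 f(a) = -sqrt(C1 + a^2)
 f(a) = sqrt(C1 + a^2)


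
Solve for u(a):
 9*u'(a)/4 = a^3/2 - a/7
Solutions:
 u(a) = C1 + a^4/18 - 2*a^2/63


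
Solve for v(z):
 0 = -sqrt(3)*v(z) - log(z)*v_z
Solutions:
 v(z) = C1*exp(-sqrt(3)*li(z))


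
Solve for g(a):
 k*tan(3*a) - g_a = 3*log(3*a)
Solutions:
 g(a) = C1 - 3*a*log(a) - 3*a*log(3) + 3*a - k*log(cos(3*a))/3


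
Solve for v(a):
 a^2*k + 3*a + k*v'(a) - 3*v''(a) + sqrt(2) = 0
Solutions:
 v(a) = C1 + C2*exp(a*k/3) - a^3/3 - 9*a^2/(2*k) - sqrt(2)*a/k - 27*a/k^2


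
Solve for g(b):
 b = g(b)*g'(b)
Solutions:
 g(b) = -sqrt(C1 + b^2)
 g(b) = sqrt(C1 + b^2)


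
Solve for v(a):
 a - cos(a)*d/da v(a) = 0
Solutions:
 v(a) = C1 + Integral(a/cos(a), a)


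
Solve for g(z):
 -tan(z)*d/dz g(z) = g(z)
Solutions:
 g(z) = C1/sin(z)


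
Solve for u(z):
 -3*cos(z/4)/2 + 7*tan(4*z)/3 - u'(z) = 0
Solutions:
 u(z) = C1 - 7*log(cos(4*z))/12 - 6*sin(z/4)


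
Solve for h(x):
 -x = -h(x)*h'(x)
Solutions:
 h(x) = -sqrt(C1 + x^2)
 h(x) = sqrt(C1 + x^2)


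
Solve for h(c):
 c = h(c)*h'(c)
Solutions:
 h(c) = -sqrt(C1 + c^2)
 h(c) = sqrt(C1 + c^2)


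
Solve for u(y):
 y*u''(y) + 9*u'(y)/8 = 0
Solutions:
 u(y) = C1 + C2/y^(1/8)


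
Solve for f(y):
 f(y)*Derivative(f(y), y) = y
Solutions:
 f(y) = -sqrt(C1 + y^2)
 f(y) = sqrt(C1 + y^2)


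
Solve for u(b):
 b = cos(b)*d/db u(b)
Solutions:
 u(b) = C1 + Integral(b/cos(b), b)


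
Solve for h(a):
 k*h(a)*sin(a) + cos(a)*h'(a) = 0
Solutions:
 h(a) = C1*exp(k*log(cos(a)))


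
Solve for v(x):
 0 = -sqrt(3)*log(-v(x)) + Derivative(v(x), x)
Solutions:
 -li(-v(x)) = C1 + sqrt(3)*x


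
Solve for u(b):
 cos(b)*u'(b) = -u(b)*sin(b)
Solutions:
 u(b) = C1*cos(b)


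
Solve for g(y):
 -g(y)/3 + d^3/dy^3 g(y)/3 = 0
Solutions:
 g(y) = C3*exp(y) + (C1*sin(sqrt(3)*y/2) + C2*cos(sqrt(3)*y/2))*exp(-y/2)


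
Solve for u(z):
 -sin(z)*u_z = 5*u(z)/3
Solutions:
 u(z) = C1*(cos(z) + 1)^(5/6)/(cos(z) - 1)^(5/6)


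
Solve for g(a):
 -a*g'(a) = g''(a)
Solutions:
 g(a) = C1 + C2*erf(sqrt(2)*a/2)


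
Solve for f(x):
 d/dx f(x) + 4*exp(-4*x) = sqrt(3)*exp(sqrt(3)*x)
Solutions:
 f(x) = C1 + exp(sqrt(3)*x) + exp(-4*x)


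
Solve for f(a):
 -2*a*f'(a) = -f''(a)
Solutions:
 f(a) = C1 + C2*erfi(a)


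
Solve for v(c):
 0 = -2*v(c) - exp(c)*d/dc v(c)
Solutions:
 v(c) = C1*exp(2*exp(-c))


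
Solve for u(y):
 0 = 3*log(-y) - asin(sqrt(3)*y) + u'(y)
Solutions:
 u(y) = C1 - 3*y*log(-y) + y*asin(sqrt(3)*y) + 3*y + sqrt(3)*sqrt(1 - 3*y^2)/3


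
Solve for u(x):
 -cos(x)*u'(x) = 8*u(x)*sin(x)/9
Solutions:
 u(x) = C1*cos(x)^(8/9)


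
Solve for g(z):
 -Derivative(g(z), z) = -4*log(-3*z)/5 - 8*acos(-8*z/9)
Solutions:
 g(z) = C1 + 4*z*log(-z)/5 + 8*z*acos(-8*z/9) - 4*z/5 + 4*z*log(3)/5 + sqrt(81 - 64*z^2)


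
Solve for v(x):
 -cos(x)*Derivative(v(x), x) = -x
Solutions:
 v(x) = C1 + Integral(x/cos(x), x)


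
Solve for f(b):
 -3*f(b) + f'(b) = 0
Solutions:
 f(b) = C1*exp(3*b)


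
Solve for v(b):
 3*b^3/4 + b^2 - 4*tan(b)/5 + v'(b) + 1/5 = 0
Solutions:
 v(b) = C1 - 3*b^4/16 - b^3/3 - b/5 - 4*log(cos(b))/5


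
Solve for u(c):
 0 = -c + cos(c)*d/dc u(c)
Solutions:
 u(c) = C1 + Integral(c/cos(c), c)


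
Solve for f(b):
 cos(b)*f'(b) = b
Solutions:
 f(b) = C1 + Integral(b/cos(b), b)


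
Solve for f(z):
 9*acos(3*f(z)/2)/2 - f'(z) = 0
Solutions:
 Integral(1/acos(3*_y/2), (_y, f(z))) = C1 + 9*z/2


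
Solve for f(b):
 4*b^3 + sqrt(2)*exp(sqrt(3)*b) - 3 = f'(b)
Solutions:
 f(b) = C1 + b^4 - 3*b + sqrt(6)*exp(sqrt(3)*b)/3


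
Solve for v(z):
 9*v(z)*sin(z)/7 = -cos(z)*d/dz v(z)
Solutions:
 v(z) = C1*cos(z)^(9/7)


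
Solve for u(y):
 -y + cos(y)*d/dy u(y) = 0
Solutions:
 u(y) = C1 + Integral(y/cos(y), y)
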